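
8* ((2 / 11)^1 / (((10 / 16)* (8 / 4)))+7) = 3144 / 55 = 57.16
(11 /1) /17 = 0.65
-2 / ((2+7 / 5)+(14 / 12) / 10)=-120 / 211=-0.57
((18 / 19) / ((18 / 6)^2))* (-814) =-1628 / 19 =-85.68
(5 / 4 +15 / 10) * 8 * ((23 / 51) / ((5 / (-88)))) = -44528 / 255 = -174.62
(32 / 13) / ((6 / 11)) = 176 / 39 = 4.51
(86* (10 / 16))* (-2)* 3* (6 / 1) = -1935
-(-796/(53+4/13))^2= -107081104/480249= -222.97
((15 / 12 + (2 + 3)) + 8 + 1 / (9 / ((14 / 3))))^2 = 2544025 / 11664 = 218.11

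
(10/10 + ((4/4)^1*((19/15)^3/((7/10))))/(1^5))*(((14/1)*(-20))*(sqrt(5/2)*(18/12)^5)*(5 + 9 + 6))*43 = -11285285.11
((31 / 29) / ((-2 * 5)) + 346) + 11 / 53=5319567 / 15370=346.10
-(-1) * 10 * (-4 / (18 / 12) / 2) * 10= -400 / 3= -133.33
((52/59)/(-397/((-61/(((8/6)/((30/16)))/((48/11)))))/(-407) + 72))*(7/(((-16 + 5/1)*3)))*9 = -166363470/7118636327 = -0.02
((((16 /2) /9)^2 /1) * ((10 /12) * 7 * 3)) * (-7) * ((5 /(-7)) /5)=1120 /81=13.83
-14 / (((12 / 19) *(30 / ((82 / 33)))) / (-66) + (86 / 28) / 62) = 9466408 / 44623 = 212.14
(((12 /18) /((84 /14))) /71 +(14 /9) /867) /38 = 1861 /21052494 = 0.00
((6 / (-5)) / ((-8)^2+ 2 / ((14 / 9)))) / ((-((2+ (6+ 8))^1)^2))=21 / 292480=0.00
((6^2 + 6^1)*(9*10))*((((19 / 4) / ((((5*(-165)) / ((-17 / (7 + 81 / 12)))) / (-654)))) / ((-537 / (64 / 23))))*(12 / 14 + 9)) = 486701568 / 541475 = 898.84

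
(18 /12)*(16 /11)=24 /11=2.18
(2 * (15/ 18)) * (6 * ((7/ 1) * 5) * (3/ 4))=525/ 2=262.50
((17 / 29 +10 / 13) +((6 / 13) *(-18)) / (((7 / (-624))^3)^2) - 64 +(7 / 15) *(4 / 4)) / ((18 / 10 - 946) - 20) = 2773451339525448955264 / 641487172599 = 4323471236.83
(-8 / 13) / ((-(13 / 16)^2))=2048 / 2197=0.93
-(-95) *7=665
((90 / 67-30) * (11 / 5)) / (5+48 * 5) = -4224 / 16415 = -0.26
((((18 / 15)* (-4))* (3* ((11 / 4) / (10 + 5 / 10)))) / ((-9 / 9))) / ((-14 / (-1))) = 66 / 245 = 0.27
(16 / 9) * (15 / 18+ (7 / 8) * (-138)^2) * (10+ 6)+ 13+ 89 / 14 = 179182229 / 378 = 474027.06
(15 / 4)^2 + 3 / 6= 233 / 16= 14.56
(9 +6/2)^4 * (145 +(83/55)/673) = 111295461888/37015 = 3006766.50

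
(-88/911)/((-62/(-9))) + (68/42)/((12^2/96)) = 1895440/1779183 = 1.07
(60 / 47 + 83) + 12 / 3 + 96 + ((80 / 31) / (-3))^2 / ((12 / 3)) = 74984189 / 406503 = 184.46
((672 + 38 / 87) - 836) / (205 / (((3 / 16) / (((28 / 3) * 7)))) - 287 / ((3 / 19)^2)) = -42690 / 15638917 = -0.00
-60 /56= -15 /14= -1.07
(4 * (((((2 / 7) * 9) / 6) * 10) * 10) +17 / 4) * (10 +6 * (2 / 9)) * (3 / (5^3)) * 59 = 4933757 / 1750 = 2819.29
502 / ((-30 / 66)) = -5522 / 5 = -1104.40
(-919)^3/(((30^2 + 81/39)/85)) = -857647472695/11727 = -73134431.03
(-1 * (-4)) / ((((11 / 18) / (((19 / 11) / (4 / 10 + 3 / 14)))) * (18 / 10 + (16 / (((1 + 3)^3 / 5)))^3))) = 4.90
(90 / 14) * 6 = 270 / 7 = 38.57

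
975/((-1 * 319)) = -975/319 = -3.06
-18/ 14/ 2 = -9/ 14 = -0.64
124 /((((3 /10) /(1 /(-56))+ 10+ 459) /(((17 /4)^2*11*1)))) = 28985 /532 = 54.48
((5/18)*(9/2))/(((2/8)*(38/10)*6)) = 25/114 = 0.22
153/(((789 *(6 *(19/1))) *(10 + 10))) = 17/199880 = 0.00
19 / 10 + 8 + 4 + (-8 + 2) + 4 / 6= 257 / 30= 8.57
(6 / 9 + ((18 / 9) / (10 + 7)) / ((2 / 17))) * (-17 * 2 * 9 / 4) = -255 / 2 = -127.50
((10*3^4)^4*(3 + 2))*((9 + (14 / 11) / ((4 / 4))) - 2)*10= 1958625805500000 / 11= 178056891409090.91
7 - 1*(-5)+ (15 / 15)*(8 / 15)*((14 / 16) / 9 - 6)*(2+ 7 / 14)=223 / 54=4.13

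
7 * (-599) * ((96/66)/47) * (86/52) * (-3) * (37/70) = 11436108/33605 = 340.31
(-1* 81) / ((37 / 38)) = -3078 / 37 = -83.19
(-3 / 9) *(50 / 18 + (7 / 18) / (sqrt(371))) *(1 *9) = -25 / 3-sqrt(371) / 318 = -8.39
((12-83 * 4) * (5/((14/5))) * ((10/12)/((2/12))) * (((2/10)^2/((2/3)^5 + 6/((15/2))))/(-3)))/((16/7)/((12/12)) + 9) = 81000/22357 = 3.62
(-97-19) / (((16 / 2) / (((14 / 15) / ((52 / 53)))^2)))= -3991589 / 304200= -13.12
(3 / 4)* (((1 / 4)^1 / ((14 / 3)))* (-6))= -27 / 112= -0.24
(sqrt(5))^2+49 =54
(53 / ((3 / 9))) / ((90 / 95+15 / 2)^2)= 76532 / 34347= 2.23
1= 1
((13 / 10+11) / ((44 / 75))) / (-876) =-615 / 25696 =-0.02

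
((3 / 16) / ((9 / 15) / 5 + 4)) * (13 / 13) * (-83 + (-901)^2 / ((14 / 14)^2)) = 30439425 / 824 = 36941.05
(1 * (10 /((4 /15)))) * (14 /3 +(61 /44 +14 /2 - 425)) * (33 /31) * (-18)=36704475 /124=296003.83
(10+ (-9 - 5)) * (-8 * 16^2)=8192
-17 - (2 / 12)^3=-3673 / 216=-17.00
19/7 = 2.71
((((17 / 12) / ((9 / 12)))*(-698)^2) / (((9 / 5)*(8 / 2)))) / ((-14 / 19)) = -196708615 / 1134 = -173464.39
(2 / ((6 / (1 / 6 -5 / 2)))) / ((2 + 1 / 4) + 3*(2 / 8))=-7 / 27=-0.26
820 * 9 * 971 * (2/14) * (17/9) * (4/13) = 594977.58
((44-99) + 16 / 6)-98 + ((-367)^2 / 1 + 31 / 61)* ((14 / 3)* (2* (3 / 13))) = 689791397 / 2379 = 289950.15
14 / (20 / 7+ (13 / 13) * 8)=49 / 38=1.29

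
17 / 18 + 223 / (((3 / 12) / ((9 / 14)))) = 72371 / 126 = 574.37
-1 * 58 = -58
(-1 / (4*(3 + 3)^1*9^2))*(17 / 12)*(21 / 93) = -119 / 723168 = -0.00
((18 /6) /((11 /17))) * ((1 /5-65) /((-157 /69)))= 1140156 /8635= 132.04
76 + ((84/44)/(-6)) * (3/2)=3323/44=75.52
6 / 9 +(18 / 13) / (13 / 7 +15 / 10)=1978 / 1833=1.08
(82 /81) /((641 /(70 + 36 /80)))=57769 /519210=0.11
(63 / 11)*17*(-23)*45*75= -83136375 / 11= -7557852.27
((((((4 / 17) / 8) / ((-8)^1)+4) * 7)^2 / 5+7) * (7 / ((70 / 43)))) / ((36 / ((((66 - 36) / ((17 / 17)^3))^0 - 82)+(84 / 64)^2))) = -1173011223153 / 757596160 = -1548.33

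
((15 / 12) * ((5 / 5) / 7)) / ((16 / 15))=75 / 448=0.17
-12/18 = -2/3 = -0.67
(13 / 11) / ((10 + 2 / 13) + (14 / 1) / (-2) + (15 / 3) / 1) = 0.14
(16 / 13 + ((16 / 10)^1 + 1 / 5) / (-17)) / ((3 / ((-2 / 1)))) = -2486 / 3315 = -0.75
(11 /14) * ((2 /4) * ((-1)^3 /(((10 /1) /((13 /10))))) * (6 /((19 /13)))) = -5577 /26600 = -0.21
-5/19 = -0.26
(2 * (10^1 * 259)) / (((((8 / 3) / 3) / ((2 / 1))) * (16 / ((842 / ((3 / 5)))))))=8177925 / 8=1022240.62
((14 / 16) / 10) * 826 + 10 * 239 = 98491 / 40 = 2462.28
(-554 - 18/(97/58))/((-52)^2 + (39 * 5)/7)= -29498/142687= -0.21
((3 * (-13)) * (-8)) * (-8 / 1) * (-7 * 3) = 52416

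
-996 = -996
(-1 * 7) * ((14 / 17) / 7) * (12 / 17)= -168 / 289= -0.58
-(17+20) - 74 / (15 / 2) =-703 / 15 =-46.87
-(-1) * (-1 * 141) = -141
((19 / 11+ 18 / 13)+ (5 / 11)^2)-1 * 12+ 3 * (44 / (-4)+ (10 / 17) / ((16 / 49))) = -7760685 / 213928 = -36.28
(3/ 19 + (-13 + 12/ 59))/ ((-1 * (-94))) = -7084/ 52687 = -0.13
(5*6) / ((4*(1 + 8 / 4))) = 5 / 2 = 2.50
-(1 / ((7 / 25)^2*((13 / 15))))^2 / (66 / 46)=-673828125 / 4463459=-150.97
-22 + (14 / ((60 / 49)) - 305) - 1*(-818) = 15073 / 30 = 502.43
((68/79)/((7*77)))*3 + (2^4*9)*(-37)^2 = 8394248220/42581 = 197136.00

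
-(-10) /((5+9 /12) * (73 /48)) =1920 /1679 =1.14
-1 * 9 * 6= -54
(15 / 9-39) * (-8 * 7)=6272 / 3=2090.67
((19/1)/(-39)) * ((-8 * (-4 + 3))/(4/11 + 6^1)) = -836/1365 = -0.61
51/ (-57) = -17/ 19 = -0.89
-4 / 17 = -0.24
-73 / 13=-5.62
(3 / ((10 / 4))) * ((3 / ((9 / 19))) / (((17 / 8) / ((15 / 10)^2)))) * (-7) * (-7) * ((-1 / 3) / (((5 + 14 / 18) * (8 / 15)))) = -75411 / 1768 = -42.65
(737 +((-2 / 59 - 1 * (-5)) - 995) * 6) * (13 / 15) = -3990857 / 885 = -4509.44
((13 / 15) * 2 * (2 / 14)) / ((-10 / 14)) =-26 / 75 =-0.35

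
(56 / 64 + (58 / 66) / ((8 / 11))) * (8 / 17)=50 / 51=0.98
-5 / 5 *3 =-3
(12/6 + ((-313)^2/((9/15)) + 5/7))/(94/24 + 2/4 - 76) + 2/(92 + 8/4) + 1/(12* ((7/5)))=-7735486811/3391332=-2280.96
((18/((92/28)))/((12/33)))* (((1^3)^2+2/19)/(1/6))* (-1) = -43659/437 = -99.91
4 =4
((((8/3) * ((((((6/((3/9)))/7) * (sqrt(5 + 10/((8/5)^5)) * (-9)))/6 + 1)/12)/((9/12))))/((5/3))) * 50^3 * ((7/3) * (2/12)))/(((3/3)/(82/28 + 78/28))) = -415382.09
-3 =-3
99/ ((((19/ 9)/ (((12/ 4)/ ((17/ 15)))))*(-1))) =-40095/ 323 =-124.13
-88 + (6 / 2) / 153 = -4487 / 51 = -87.98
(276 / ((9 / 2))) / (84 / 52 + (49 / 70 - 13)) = -23920 / 4167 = -5.74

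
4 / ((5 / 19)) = 76 / 5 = 15.20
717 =717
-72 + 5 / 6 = -427 / 6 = -71.17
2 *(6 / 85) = 12 / 85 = 0.14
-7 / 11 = -0.64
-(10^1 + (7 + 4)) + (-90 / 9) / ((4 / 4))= -31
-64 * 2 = -128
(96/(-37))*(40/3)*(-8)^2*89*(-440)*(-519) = -1664945356800/37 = -44998523156.76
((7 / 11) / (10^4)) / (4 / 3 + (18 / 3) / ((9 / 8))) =21 / 2200000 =0.00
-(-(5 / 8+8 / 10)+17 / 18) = 173 / 360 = 0.48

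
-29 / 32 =-0.91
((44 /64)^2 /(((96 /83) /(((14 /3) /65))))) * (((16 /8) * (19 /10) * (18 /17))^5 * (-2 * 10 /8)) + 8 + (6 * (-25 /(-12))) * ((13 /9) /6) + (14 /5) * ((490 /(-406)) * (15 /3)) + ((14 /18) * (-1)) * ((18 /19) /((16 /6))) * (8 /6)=-18365106241525084603 /219681410925600000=-83.60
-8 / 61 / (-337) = 8 / 20557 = 0.00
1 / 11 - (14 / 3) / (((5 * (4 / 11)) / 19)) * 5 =-16087 / 66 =-243.74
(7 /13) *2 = 14 /13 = 1.08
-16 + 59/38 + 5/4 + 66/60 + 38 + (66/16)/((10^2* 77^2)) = 212215137/8192800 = 25.90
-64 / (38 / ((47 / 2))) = -752 / 19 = -39.58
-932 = -932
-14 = -14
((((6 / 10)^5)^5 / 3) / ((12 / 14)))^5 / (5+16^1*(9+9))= 124289514858690721618988944010567620999040785481599438457949 / 22042870066619535349429747545991550950455616520590185203332111996132880449295043945312500000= 0.00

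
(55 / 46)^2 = 3025 / 2116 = 1.43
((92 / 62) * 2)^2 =8464 / 961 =8.81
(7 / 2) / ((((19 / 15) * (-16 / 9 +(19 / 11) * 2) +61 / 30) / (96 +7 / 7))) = 81.66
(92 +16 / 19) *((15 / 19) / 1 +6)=630.35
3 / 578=0.01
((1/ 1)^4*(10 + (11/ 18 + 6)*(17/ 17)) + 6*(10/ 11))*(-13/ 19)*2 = -56797/ 1881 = -30.20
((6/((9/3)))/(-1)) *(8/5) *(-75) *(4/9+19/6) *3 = 2600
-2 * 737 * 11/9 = -16214/9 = -1801.56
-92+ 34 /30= -1363 /15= -90.87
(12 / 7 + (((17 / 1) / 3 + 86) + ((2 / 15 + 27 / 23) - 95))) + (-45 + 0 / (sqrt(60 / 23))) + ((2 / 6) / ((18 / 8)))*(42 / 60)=-982598 / 21735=-45.21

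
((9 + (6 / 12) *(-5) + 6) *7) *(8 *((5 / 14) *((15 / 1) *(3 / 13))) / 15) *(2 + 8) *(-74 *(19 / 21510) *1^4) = -351500 / 9321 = -37.71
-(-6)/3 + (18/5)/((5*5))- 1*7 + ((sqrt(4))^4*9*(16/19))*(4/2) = 564467/2375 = 237.67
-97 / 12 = -8.08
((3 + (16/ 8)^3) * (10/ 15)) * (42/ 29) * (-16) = -4928/ 29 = -169.93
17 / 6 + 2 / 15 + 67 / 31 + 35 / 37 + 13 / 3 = 119371 / 11470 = 10.41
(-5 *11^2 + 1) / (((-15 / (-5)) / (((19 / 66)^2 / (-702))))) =54511 / 2293434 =0.02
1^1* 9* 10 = 90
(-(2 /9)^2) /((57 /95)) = -0.08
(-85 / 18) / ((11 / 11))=-85 / 18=-4.72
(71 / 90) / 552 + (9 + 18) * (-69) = -1863.00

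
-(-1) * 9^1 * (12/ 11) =108/ 11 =9.82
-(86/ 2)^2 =-1849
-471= -471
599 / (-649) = -599 / 649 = -0.92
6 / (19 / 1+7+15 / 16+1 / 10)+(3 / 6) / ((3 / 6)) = 881 / 721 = 1.22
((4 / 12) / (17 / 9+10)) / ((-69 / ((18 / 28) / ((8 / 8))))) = -9 / 34454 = -0.00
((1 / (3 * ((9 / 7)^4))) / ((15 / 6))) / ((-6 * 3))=-2401 / 885735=-0.00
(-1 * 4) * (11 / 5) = -44 / 5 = -8.80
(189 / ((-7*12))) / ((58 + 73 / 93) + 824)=-837 / 328396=-0.00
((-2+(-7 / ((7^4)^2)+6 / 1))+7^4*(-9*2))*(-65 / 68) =2313258168195 / 56000924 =41307.50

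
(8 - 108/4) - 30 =-49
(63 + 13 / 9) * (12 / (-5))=-464 / 3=-154.67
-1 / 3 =-0.33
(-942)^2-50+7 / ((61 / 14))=54126252 / 61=887315.61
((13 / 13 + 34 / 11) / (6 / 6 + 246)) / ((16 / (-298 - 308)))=-13635 / 21736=-0.63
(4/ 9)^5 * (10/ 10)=1024/ 59049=0.02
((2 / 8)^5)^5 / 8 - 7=-63050394783186943 / 9007199254740992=-7.00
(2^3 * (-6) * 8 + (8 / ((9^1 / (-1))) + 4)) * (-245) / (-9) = -10368.64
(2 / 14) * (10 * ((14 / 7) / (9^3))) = 20 / 5103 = 0.00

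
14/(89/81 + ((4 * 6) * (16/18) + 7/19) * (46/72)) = 86184/92117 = 0.94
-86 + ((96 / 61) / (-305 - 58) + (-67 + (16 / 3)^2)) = -8274389 / 66429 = -124.56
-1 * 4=-4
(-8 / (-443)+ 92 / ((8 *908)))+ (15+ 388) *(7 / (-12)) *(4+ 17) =-3971531417 / 804488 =-4936.72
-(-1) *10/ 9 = 10/ 9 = 1.11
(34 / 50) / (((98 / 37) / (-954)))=-300033 / 1225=-244.92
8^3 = 512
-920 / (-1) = 920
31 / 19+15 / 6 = 157 / 38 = 4.13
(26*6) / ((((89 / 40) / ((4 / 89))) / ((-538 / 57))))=-4476160 / 150499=-29.74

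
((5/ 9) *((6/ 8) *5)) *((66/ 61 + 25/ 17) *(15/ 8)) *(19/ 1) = 6286625/ 33184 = 189.45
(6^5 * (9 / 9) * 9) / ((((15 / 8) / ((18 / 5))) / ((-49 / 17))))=-164602368 / 425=-387299.69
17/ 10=1.70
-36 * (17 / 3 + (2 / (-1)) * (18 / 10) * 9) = 4812 / 5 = 962.40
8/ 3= 2.67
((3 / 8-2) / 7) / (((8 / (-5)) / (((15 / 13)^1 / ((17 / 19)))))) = 1425 / 7616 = 0.19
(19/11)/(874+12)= 19/9746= 0.00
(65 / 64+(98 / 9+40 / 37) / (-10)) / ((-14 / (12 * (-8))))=-2761 / 2220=-1.24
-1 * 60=-60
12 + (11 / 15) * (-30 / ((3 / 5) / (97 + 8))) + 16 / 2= -3830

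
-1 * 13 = -13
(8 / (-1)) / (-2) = 4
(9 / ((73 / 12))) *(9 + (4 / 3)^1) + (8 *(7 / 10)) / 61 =342424 / 22265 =15.38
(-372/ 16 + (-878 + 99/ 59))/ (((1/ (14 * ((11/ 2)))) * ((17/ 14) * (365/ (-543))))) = 62135034423/ 732190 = 84861.90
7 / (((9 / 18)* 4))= 7 / 2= 3.50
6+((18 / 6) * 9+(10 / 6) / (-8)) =787 / 24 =32.79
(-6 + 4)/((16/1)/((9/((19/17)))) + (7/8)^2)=-19584/26953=-0.73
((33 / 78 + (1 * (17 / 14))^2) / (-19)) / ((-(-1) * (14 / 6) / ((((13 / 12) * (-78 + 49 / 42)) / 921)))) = 2228935 / 576207072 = 0.00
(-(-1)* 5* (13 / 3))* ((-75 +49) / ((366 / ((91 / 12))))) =-76895 / 6588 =-11.67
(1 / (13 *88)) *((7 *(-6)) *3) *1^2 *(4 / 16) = -63 / 2288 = -0.03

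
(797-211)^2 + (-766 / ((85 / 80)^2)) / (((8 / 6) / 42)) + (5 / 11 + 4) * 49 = 1024402509 / 3179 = 322240.49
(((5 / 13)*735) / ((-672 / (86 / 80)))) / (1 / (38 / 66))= -0.26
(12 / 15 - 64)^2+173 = 104181 / 25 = 4167.24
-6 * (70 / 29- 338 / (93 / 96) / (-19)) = -2129364 / 17081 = -124.66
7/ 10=0.70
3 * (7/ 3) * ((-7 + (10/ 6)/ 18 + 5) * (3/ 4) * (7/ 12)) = -5047/ 864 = -5.84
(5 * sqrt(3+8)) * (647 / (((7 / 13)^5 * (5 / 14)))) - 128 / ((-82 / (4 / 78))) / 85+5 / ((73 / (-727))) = -494041681 / 9921795+480453142 * sqrt(11) / 2401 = 663624.84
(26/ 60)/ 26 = 1/ 60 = 0.02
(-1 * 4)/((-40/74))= 37/5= 7.40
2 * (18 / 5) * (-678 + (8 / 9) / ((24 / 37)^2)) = -87595 / 18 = -4866.39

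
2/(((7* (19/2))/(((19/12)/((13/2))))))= 2/273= 0.01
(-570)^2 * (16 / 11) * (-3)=-15595200 / 11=-1417745.45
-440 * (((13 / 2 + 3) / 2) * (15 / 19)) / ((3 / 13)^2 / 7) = -650650 / 3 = -216883.33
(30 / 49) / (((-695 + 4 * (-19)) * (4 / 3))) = -15 / 25186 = -0.00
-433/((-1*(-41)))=-433/41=-10.56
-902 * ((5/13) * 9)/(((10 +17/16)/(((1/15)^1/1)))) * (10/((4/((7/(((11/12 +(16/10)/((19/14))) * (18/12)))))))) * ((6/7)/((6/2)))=-54841600/1832363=-29.93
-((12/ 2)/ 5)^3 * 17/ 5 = -3672/ 625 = -5.88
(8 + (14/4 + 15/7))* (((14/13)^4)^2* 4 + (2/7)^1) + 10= 4501772556745/39970805329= 112.63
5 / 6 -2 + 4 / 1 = 17 / 6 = 2.83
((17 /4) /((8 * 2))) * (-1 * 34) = -289 /32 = -9.03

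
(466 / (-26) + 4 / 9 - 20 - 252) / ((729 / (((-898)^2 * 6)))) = -54624194152 / 28431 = -1921289.94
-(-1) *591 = 591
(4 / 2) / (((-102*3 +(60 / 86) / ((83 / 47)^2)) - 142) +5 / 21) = -12441534 / 2784030811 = -0.00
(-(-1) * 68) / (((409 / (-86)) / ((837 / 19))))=-4894776 / 7771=-629.88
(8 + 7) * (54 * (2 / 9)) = 180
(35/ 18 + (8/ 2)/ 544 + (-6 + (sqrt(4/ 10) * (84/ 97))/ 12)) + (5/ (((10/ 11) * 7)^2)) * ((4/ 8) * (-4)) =-1288027/ 299880 + 7 * sqrt(10)/ 485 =-4.25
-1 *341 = -341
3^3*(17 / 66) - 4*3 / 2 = 21 / 22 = 0.95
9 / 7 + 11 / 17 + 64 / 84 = 962 / 357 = 2.69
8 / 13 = 0.62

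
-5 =-5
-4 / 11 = -0.36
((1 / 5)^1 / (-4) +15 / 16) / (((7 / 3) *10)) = 213 / 5600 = 0.04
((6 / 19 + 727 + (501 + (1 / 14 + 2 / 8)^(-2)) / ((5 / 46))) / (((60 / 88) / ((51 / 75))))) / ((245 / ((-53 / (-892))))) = 82756265251 / 63062448750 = 1.31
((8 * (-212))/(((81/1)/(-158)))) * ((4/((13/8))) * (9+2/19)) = 1483470848/20007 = 74147.59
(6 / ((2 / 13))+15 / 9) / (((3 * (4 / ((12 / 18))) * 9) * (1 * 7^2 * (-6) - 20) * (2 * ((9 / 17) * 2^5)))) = -1037 / 43949952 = -0.00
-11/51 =-0.22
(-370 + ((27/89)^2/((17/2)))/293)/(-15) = 14598163912/591817515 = 24.67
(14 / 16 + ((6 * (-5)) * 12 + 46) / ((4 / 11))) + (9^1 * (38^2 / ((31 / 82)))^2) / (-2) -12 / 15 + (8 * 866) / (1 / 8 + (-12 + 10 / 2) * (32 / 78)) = -2162906838939329 / 32943080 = -65655877.92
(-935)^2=874225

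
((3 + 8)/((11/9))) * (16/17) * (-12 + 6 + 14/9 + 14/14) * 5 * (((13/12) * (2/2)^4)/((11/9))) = -24180/187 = -129.30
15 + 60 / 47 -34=-833 / 47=-17.72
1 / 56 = 0.02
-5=-5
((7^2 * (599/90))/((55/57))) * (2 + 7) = 1673007/550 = 3041.83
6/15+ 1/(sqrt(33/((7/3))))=sqrt(77)/33+ 2/5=0.67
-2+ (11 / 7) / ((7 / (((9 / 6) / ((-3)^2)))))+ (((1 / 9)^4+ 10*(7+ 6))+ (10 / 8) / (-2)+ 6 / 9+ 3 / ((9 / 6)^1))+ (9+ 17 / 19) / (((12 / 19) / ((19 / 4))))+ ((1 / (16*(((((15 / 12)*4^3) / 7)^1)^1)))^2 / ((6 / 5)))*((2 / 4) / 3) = 86170906080569 / 421382062080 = 204.50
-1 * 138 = -138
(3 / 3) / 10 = 1 / 10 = 0.10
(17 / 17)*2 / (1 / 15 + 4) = 0.49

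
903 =903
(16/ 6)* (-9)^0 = 8/ 3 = 2.67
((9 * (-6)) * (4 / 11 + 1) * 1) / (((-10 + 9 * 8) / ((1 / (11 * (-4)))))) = 0.03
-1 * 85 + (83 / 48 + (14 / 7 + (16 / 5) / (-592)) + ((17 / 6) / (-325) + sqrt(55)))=-46917677 / 577200 + sqrt(55)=-73.87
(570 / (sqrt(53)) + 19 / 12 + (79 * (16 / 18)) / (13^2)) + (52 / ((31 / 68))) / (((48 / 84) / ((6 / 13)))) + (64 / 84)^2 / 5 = 570 * sqrt(53) / 53 + 4354824011 / 46207980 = 172.54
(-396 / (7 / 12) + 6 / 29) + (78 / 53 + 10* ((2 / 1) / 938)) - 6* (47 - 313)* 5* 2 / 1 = 1573811866 / 102979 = 15282.84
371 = 371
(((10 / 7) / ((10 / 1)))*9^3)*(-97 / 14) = -70713 / 98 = -721.56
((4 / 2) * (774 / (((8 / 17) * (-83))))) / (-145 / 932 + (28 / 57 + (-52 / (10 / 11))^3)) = 21843924750 / 103149275254927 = 0.00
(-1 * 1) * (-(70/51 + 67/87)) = 3169/1479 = 2.14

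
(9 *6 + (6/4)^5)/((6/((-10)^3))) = -82125/8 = -10265.62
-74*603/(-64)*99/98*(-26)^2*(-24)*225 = -251967605175/98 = -2571098011.99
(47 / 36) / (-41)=-47 / 1476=-0.03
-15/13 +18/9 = 11/13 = 0.85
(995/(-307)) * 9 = -8955/307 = -29.17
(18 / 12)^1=3 / 2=1.50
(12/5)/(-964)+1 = 1202/1205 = 1.00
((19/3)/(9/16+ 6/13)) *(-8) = -31616/639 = -49.48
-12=-12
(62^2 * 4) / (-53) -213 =-26665 / 53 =-503.11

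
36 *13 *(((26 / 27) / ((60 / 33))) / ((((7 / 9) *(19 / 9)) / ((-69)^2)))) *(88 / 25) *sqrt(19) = 42058521648 *sqrt(19) / 16625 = 11027298.98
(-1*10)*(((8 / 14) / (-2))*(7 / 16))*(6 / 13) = 15 / 26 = 0.58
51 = 51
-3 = -3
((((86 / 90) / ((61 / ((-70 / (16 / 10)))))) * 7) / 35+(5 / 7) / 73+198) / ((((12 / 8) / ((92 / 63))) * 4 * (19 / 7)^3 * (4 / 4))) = 35749093177 / 14843959722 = 2.41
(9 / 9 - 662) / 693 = -661 / 693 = -0.95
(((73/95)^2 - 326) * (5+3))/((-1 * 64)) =2936821/72200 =40.68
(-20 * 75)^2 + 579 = 2250579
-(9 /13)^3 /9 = -81 /2197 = -0.04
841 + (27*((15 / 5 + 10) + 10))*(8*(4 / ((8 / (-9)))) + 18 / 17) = -354577 / 17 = -20857.47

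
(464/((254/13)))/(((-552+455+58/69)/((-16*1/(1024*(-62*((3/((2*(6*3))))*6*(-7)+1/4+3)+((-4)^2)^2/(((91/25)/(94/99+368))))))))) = 1154439/7767478015940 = 0.00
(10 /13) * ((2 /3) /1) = 20 /39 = 0.51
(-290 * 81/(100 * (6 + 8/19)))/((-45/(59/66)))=97527/134200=0.73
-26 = -26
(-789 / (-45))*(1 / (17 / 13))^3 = 577811 / 73695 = 7.84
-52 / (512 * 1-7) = -52 / 505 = -0.10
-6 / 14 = -3 / 7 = -0.43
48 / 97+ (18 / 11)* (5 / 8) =6477 / 4268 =1.52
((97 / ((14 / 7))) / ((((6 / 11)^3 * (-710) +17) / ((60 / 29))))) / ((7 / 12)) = -46478520 / 26538799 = -1.75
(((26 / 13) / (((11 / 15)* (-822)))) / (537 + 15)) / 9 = -5 / 7486776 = -0.00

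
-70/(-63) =10/9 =1.11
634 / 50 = 317 / 25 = 12.68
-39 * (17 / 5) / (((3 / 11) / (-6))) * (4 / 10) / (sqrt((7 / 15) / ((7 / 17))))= 1716 * sqrt(255) / 25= 1096.09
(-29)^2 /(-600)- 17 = -11041 /600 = -18.40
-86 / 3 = -28.67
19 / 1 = 19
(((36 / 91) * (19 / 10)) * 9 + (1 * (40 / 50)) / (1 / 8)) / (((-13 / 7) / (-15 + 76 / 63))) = 1041062 / 10647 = 97.78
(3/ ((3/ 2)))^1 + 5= 7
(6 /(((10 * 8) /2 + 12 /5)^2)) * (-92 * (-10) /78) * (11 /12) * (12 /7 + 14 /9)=3257375 /27606852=0.12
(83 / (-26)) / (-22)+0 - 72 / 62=-18019 / 17732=-1.02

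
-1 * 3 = -3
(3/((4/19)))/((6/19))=361/8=45.12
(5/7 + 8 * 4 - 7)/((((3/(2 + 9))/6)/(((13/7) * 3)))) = 154440/49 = 3151.84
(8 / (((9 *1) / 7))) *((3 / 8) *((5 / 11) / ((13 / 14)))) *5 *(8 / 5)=3920 / 429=9.14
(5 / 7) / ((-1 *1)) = -5 / 7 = -0.71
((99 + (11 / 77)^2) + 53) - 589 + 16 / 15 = -320396 / 735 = -435.91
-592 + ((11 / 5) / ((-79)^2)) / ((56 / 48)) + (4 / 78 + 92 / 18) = -14997739378 / 25556895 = -586.84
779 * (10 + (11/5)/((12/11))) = 561659/60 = 9360.98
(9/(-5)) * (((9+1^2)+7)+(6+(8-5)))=-234/5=-46.80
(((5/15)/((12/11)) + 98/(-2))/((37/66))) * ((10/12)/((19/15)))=-482075/8436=-57.14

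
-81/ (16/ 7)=-567/ 16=-35.44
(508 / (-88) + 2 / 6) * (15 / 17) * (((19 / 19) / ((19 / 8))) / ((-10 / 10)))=7180 / 3553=2.02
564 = 564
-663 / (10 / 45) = -5967 / 2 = -2983.50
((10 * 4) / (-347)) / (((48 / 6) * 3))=-5 / 1041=-0.00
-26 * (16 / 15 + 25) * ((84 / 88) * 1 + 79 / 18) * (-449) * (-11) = -2414638486 / 135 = -17886211.01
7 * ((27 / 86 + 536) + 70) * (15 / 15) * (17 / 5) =6205017 / 430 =14430.27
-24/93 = -8/31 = -0.26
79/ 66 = 1.20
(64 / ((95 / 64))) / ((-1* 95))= -4096 / 9025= -0.45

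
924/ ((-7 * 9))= -44/ 3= -14.67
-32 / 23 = -1.39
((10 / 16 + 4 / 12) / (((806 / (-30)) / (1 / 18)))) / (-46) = 5 / 116064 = 0.00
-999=-999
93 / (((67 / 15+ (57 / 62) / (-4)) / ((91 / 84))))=374790 / 15761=23.78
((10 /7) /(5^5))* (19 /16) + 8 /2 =4.00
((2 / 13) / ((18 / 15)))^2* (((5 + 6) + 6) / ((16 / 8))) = 425 / 3042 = 0.14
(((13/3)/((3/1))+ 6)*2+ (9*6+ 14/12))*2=1261/9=140.11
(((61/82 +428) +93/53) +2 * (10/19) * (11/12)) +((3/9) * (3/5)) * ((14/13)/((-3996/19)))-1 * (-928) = 3644680027477/2680971345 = 1359.46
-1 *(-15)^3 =3375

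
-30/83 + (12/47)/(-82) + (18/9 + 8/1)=1541102/159941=9.64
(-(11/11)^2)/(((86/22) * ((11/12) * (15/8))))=-32/215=-0.15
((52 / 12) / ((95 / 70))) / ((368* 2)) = 91 / 20976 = 0.00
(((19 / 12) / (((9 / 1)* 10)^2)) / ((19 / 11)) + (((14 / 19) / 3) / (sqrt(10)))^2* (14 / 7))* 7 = 2991317 / 35089200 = 0.09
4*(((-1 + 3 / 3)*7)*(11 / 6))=0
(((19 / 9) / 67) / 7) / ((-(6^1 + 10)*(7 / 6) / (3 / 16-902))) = 274151 / 1260672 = 0.22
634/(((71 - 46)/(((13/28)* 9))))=37089/350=105.97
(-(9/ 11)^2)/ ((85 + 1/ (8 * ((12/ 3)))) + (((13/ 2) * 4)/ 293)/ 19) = -14429664/ 1832985319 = -0.01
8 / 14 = 4 / 7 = 0.57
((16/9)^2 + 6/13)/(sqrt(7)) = 3814*sqrt(7)/7371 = 1.37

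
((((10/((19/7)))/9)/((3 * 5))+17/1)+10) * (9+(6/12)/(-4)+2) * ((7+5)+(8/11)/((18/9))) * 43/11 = 293924135/20691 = 14205.41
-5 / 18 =-0.28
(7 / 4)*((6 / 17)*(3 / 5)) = 63 / 170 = 0.37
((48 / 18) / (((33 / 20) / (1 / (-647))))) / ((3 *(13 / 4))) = -640 / 2498067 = -0.00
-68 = -68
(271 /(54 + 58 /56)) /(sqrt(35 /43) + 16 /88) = -7178248 /6261083 + 918148 * sqrt(1505) /6261083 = 4.54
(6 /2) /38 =0.08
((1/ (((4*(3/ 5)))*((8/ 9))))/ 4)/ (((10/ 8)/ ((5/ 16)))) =15/ 512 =0.03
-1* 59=-59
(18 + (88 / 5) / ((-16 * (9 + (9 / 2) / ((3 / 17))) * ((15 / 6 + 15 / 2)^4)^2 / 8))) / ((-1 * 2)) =-77624999989 / 8625000000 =-9.00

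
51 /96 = 17 /32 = 0.53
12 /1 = 12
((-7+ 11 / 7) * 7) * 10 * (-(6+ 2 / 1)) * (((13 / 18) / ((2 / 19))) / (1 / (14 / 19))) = 15368.89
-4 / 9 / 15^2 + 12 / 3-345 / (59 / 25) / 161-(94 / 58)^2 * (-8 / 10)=3651327133 / 703349325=5.19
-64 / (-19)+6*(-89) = -10082 / 19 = -530.63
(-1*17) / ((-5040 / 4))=17 / 1260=0.01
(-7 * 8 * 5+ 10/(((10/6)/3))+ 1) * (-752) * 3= 588816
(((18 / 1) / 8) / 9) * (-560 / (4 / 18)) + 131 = -499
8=8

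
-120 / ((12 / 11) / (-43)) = 4730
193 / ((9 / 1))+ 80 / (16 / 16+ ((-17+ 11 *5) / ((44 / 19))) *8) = 19249 / 873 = 22.05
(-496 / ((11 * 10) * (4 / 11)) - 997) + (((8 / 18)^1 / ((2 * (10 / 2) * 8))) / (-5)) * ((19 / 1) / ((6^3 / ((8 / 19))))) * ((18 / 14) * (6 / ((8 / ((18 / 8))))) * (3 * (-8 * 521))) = -1411597 / 1400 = -1008.28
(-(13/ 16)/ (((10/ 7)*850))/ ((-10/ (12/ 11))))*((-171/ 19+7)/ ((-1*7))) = 0.00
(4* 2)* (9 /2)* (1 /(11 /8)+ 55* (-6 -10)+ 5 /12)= -348027 /11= -31638.82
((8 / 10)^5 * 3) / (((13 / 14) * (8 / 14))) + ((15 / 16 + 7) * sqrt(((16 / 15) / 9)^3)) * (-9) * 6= 75264 / 40625-1016 * sqrt(15) / 225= -15.64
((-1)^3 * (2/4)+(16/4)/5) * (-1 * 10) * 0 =0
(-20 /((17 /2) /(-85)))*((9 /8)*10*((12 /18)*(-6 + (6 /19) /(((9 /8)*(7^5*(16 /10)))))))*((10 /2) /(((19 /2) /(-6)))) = 172439520000 /6067327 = 28421.00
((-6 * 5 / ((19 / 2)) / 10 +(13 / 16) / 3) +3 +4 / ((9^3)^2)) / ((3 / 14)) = 3341886667 / 242337096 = 13.79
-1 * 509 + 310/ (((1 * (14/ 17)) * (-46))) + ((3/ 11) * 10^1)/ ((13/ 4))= -23775579/ 46046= -516.34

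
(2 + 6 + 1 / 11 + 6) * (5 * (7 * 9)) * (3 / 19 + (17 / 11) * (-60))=-944617275 / 2299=-410881.81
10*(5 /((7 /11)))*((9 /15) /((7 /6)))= 40.41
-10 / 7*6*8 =-480 / 7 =-68.57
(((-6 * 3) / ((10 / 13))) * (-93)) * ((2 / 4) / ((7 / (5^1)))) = 10881 / 14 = 777.21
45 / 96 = 15 / 32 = 0.47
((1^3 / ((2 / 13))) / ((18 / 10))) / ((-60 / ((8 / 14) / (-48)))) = 13 / 18144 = 0.00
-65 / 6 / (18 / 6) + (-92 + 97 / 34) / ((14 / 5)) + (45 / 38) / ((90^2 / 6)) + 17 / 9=-975577 / 29070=-33.56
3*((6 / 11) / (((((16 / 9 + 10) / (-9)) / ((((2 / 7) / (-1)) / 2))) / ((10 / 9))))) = 810 / 4081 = 0.20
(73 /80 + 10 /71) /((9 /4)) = 5983 /12780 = 0.47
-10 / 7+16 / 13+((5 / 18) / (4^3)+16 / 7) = 219335 / 104832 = 2.09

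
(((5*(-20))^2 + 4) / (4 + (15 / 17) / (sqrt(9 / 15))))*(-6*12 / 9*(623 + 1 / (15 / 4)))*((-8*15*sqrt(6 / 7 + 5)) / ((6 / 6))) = -508789034240*sqrt(4305) / 29743 + 6919530865664*sqrt(287) / 29743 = 2818860469.09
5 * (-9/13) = -3.46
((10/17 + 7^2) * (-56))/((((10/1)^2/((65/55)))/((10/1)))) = -306852/935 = -328.18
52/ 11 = 4.73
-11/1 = -11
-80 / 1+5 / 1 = -75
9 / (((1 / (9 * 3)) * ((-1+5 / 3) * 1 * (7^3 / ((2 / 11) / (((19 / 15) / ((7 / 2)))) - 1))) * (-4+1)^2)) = -4212 / 71687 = -0.06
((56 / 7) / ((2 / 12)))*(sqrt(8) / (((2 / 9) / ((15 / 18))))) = 360*sqrt(2) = 509.12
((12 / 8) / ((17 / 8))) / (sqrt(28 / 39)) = 6 * sqrt(273) / 119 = 0.83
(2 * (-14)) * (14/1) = -392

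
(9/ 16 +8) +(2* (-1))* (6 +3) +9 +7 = 105/ 16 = 6.56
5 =5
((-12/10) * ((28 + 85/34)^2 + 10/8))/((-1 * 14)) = 5589/70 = 79.84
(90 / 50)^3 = 729 / 125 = 5.83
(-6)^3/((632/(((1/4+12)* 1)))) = -1323/316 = -4.19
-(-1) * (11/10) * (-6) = -33/5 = -6.60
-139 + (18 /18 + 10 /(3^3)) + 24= -3068 /27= -113.63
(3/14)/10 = 3/140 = 0.02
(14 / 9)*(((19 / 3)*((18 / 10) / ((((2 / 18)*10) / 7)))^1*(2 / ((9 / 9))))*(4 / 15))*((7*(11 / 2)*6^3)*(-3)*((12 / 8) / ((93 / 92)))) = -8547384384 / 3875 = -2205776.62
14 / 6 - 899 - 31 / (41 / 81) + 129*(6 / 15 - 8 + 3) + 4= -951596 / 615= -1547.31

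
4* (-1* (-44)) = 176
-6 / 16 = -3 / 8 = -0.38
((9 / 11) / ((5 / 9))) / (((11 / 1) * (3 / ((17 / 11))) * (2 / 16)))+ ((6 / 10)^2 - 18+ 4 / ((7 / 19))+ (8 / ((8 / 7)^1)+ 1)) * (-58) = -16314654 / 232925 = -70.04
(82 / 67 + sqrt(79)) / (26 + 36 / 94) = 1927 / 41540 + 47 * sqrt(79) / 1240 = 0.38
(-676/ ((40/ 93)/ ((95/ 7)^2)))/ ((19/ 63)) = -959859.64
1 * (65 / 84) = 65 / 84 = 0.77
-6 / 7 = -0.86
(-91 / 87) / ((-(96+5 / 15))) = 91 / 8381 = 0.01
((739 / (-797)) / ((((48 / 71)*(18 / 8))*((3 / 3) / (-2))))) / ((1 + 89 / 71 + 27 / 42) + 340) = 26077093 / 7334514441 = 0.00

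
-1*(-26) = 26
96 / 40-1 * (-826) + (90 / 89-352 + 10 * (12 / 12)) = 216898 / 445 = 487.41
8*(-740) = -5920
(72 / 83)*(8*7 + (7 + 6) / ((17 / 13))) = 80712 / 1411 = 57.20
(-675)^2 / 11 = 455625 / 11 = 41420.45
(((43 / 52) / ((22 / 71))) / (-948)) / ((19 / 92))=-70219 / 5151432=-0.01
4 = 4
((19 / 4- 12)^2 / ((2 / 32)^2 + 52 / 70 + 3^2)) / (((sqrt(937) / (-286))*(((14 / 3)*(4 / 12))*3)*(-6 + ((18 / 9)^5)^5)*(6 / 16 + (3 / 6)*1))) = -115452480*sqrt(937) / 9610055201791177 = -0.00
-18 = -18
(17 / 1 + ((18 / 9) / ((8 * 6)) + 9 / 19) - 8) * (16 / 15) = 8678 / 855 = 10.15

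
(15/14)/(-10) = -3/28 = -0.11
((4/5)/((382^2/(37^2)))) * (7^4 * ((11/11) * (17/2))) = 55878473/364810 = 153.17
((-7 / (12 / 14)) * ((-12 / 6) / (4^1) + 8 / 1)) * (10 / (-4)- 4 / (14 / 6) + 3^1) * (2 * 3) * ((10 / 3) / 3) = 2975 / 6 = 495.83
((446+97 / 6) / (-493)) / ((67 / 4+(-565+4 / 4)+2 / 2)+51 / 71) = 393766 / 229142949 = 0.00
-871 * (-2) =1742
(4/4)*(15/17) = 0.88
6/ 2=3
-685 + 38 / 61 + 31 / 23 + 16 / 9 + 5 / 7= -60151999 / 88389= -680.54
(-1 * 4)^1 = -4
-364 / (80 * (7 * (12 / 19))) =-247 / 240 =-1.03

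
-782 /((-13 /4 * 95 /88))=275264 /1235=222.89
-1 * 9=-9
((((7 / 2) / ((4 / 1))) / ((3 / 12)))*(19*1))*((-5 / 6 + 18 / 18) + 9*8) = 4799.08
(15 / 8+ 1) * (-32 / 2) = -46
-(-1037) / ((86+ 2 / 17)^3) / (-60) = -83521 / 3086346240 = -0.00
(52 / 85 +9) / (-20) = -817 / 1700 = -0.48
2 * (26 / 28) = 13 / 7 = 1.86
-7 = -7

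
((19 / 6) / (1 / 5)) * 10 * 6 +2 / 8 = 3801 / 4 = 950.25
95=95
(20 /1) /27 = 20 /27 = 0.74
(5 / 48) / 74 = 5 / 3552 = 0.00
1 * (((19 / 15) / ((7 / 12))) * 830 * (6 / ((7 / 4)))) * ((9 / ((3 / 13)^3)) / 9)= 221738816 / 441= 502809.11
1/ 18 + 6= 109/ 18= 6.06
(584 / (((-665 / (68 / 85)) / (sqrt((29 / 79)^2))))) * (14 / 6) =-67744 / 112575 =-0.60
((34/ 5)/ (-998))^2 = 289/ 6225025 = 0.00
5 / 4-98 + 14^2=397 / 4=99.25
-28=-28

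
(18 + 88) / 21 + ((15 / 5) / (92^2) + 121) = 22404271 / 177744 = 126.05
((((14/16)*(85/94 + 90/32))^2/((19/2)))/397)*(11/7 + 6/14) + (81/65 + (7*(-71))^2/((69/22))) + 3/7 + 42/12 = 168762205332742149851/2142694520279040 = 78761.67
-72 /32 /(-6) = 3 /8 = 0.38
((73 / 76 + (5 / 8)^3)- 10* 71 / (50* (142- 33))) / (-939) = -0.00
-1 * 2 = -2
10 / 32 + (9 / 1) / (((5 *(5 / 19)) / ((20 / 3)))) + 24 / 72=11099 / 240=46.25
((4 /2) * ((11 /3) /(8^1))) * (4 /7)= 11 /21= 0.52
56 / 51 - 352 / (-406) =20344 / 10353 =1.97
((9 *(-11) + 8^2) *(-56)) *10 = 19600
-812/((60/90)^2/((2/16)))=-1827/8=-228.38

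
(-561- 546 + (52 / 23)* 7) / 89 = -25097 / 2047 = -12.26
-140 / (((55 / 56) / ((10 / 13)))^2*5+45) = -351232 / 133345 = -2.63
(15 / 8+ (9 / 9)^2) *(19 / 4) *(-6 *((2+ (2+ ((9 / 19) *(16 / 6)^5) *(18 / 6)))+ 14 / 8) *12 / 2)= -3105115 / 32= -97034.84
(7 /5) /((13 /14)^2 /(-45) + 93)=12348 /820091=0.02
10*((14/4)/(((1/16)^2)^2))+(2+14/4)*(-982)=2288359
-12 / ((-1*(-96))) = -1 / 8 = -0.12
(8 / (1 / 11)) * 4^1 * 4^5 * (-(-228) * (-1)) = -82182144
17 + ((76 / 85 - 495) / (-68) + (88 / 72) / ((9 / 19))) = 12568999 / 468180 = 26.85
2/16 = 1/8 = 0.12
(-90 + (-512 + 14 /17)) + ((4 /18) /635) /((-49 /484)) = -2861974156 /4760595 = -601.18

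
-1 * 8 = -8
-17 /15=-1.13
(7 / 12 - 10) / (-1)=113 / 12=9.42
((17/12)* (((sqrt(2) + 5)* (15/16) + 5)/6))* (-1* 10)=-13175/576 - 425* sqrt(2)/192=-26.00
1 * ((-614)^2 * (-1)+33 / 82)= -30913639 / 82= -376995.60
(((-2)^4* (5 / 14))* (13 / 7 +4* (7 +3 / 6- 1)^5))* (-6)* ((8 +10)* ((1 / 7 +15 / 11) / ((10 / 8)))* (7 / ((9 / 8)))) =-115776760320 / 539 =-214799184.27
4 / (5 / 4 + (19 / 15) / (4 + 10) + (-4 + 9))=0.63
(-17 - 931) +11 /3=-2833 /3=-944.33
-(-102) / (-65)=-102 / 65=-1.57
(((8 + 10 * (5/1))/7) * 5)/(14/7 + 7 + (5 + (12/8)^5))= 9280/4837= 1.92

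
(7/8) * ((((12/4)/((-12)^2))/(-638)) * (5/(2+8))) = -7/489984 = -0.00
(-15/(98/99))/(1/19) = -28215/98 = -287.91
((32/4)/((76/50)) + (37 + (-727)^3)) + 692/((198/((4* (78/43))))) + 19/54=-186471153461227/485298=-384240515.03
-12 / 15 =-4 / 5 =-0.80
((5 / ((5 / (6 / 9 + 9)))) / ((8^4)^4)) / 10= 0.00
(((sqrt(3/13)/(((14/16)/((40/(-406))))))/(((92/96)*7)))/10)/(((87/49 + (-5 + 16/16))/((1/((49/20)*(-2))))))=-3840*sqrt(39)/324182677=-0.00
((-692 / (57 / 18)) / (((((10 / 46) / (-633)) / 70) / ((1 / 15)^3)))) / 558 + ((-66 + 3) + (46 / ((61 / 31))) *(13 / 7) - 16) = -10129986697 / 848822625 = -11.93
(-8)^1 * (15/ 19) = -120/ 19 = -6.32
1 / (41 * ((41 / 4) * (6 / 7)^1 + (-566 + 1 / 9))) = -126 / 2877995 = -0.00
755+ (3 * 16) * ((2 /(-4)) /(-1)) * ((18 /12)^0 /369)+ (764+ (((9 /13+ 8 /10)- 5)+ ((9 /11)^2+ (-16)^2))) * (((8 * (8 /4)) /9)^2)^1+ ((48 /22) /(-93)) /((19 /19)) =1071454981199 /269903205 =3969.77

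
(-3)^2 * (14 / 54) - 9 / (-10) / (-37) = 2563 / 1110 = 2.31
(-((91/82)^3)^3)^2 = 183123913839120657539940631629904921/28096313679552652078311871485313024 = 6.52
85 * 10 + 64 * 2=978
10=10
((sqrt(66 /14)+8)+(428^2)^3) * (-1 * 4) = -24587966084694048 - 4 * sqrt(231) /7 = -24587966084694056.68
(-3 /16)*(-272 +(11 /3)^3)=6013 /144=41.76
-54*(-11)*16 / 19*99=940896 / 19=49520.84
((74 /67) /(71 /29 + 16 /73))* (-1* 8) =-1253264 /378349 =-3.31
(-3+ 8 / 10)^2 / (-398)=-121 / 9950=-0.01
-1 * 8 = -8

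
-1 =-1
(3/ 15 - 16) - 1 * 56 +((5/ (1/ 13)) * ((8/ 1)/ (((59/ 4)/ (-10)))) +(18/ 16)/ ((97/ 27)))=-97068771/ 228920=-424.03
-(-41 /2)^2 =-1681 /4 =-420.25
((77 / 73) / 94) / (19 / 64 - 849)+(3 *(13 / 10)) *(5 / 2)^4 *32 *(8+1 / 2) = 15444719832697 / 372723254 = 41437.50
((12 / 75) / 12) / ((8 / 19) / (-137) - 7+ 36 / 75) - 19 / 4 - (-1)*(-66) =-360401573 / 5093868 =-70.75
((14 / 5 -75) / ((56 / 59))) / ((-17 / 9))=191691 / 4760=40.27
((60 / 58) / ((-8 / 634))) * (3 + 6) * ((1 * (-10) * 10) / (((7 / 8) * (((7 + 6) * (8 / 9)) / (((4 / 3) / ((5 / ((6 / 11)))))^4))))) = 631037952 / 193187995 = 3.27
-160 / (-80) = 2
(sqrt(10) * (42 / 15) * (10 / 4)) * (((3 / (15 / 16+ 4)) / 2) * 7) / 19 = 1176 * sqrt(10) / 1501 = 2.48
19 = 19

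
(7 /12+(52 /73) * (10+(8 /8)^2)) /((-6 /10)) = -36875 /2628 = -14.03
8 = 8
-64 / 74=-32 / 37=-0.86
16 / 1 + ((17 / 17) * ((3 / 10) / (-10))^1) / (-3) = 1601 / 100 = 16.01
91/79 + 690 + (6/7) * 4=384103/553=694.58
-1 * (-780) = 780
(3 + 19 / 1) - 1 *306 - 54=-338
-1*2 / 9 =-2 / 9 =-0.22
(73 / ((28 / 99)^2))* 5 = 3577365 / 784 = 4562.97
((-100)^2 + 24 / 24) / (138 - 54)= 10001 / 84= 119.06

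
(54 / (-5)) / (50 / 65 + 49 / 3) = -0.63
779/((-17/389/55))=-16666705/17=-980394.41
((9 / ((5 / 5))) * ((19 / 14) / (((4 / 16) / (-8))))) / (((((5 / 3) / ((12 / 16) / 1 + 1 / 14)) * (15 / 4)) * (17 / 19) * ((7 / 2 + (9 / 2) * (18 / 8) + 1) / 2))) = -2125568 / 270725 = -7.85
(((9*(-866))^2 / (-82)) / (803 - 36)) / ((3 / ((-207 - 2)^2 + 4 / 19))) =-8402679888858 / 597493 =-14063227.33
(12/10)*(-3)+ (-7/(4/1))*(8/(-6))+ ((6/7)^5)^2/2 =-4913533411/4237128735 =-1.16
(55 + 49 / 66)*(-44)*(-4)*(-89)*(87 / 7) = -75963992 / 7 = -10851998.86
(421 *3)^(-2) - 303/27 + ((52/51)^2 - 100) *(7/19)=-139214709664/2919690993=-47.68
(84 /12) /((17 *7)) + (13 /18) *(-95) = -20977 /306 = -68.55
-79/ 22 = -3.59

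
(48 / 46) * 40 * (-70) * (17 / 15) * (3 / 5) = -45696 / 23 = -1986.78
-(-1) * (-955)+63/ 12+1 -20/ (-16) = -1895/ 2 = -947.50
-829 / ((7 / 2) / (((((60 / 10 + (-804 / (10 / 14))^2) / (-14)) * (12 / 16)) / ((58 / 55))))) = 433260113319 / 28420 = 15244901.95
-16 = -16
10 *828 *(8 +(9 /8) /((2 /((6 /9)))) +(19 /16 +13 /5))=201411 /2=100705.50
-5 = -5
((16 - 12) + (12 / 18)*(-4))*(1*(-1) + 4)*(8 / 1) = 32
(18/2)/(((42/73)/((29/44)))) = 6351/616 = 10.31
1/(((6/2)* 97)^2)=1/84681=0.00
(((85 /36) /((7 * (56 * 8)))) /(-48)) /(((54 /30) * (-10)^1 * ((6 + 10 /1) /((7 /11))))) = 85 /2452488192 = 0.00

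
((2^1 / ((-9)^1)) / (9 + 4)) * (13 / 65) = -2 / 585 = -0.00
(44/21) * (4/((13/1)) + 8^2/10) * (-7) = -19184/195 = -98.38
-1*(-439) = 439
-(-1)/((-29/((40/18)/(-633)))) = 20/165213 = 0.00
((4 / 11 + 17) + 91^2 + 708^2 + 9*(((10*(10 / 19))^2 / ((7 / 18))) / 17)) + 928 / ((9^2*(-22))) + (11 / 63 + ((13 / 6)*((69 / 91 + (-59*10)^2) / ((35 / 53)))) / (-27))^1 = 417353549552857 / 893117610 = 467299.65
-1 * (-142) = 142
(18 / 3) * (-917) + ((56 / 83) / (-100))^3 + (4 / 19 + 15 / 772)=-720987339788389617 / 131046433062500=-5501.77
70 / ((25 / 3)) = 42 / 5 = 8.40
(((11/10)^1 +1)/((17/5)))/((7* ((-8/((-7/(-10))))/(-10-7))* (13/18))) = 189/1040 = 0.18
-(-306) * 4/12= 102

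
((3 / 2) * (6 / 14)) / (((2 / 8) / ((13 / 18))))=13 / 7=1.86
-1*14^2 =-196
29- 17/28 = 795/28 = 28.39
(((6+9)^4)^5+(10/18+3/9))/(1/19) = 56861890084362030029297027/9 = 6317987787151336669921892.00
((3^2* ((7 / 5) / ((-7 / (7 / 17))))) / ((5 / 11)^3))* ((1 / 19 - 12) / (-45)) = -2114959 / 1009375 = -2.10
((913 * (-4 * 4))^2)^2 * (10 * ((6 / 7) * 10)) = 27322113501206937600 / 7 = 3903159071600991085.71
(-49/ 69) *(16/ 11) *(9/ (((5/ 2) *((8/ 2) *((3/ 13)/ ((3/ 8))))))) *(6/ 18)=-0.50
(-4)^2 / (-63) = -16 / 63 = -0.25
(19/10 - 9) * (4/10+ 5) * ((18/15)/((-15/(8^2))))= 122688/625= 196.30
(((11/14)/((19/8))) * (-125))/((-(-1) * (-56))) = 1375/1862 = 0.74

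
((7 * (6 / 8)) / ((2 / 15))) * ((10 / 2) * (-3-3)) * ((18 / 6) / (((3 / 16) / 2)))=-37800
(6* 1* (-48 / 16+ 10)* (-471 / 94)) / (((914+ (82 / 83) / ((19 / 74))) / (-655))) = 150.18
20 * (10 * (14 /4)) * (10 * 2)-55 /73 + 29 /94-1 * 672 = 91453683 /6862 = 13327.56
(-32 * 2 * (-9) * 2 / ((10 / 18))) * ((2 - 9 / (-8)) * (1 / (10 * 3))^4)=1 / 125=0.01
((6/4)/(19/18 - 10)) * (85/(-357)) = 45/1127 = 0.04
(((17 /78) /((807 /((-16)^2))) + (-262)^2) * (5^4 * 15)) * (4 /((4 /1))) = 6751358712500 /10491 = 643538148.17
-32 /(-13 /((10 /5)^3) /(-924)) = -236544 /13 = -18195.69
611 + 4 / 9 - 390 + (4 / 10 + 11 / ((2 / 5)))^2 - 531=421969 / 900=468.85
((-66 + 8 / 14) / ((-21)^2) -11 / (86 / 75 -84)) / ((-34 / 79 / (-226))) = -2671288699 / 326104506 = -8.19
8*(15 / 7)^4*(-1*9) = -3645000 / 2401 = -1518.12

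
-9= -9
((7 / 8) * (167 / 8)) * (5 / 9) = 5845 / 576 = 10.15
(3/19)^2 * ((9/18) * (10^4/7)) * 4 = 180000/2527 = 71.23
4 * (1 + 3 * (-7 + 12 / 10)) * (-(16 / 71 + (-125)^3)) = -45484369752 / 355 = -128124985.22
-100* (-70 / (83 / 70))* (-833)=-408170000 / 83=-4917710.84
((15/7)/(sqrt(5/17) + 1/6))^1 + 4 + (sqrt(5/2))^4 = 13.27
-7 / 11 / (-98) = 1 / 154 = 0.01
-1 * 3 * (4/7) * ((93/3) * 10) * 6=-22320/7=-3188.57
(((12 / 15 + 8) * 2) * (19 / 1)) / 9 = 1672 / 45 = 37.16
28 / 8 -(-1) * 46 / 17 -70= -2169 / 34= -63.79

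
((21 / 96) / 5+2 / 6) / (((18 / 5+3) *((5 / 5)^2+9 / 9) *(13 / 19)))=3439 / 82368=0.04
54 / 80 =27 / 40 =0.68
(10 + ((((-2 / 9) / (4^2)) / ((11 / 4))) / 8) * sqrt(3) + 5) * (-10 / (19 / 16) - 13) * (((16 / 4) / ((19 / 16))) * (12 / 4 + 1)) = -1562880 / 361 + 592 * sqrt(3) / 3249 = -4328.99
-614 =-614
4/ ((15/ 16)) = 64/ 15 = 4.27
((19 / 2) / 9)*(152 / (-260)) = -361 / 585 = -0.62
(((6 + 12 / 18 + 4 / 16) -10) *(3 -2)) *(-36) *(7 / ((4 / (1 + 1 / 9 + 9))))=23569 / 12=1964.08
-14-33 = -47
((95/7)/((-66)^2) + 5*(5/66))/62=11645/1890504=0.01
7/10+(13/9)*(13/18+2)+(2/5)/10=9461/2025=4.67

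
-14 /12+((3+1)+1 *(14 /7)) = 29 /6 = 4.83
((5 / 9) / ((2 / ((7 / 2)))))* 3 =35 / 12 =2.92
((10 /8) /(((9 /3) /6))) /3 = 0.83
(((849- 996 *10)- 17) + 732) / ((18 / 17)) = -7929.56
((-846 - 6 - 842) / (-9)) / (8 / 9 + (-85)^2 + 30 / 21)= 0.03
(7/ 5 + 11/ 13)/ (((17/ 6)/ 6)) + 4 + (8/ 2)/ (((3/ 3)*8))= 20457/ 2210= 9.26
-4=-4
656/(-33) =-656/33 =-19.88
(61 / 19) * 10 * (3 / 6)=305 / 19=16.05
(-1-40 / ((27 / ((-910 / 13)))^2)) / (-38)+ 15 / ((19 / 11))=437299 / 27702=15.79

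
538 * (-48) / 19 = -25824 / 19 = -1359.16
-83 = -83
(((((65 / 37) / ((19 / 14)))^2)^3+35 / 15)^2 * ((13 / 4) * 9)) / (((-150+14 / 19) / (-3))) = 29.12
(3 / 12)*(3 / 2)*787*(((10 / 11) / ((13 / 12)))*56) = 13868.81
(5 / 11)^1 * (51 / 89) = 255 / 979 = 0.26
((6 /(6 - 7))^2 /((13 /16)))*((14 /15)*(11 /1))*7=206976 /65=3184.25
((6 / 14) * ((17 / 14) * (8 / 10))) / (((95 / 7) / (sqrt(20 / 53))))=204 * sqrt(265) / 176225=0.02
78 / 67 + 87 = 5907 / 67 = 88.16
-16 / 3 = -5.33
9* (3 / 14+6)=783 / 14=55.93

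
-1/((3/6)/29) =-58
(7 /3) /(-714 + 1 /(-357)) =-0.00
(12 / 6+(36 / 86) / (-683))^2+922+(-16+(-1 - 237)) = 579623529948 / 862538161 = 672.00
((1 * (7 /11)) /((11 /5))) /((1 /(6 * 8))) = 1680 /121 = 13.88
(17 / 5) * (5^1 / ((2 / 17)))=289 / 2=144.50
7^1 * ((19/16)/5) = 1.66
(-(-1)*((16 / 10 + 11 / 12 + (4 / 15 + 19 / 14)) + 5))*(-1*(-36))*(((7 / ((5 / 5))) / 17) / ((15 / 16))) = 61424 / 425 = 144.53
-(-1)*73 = 73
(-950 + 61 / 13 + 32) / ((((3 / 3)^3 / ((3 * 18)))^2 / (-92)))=3185193456 / 13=245014881.23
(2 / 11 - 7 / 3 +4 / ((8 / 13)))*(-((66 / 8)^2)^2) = -10313919 / 512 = -20144.37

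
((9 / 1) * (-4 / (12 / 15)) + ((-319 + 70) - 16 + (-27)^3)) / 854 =-19993 / 854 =-23.41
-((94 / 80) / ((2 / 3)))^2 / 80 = -0.04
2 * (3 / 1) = 6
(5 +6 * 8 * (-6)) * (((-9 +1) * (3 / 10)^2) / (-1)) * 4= -20376 / 25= -815.04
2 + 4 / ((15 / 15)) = 6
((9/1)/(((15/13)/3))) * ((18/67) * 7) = 14742/335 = 44.01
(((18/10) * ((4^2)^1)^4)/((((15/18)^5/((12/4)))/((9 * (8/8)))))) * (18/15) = 743008370688/78125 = 9510507.14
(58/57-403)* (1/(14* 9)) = -22913/7182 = -3.19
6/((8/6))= 9/2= 4.50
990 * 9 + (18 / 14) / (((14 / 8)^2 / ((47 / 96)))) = 6112401 / 686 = 8910.21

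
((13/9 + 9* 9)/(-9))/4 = -2.29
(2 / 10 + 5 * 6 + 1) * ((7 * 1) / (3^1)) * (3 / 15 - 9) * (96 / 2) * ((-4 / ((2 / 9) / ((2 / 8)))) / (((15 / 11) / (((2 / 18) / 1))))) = 1409408 / 125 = 11275.26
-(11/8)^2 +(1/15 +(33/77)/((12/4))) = -11297/6720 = -1.68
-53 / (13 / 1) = -53 / 13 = -4.08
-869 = -869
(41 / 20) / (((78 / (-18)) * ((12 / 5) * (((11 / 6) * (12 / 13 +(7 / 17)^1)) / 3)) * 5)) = -6273 / 129800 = -0.05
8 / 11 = 0.73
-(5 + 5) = -10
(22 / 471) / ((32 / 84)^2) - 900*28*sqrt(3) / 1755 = 1617 / 5024 - 560*sqrt(3) / 39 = -24.55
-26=-26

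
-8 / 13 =-0.62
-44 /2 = -22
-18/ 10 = -9/ 5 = -1.80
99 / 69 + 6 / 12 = 89 / 46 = 1.93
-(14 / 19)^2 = -0.54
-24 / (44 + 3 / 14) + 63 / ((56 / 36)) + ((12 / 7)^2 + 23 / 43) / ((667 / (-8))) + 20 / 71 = 4965526903677 / 123529124362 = 40.20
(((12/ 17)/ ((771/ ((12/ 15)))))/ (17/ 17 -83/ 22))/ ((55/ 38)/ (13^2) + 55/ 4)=-411008/ 21407335425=-0.00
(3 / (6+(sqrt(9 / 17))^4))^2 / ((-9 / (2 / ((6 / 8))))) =-668168 / 9882675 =-0.07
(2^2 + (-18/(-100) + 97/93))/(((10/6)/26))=315731/3875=81.48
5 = 5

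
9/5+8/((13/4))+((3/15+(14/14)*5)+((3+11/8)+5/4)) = 1569/104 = 15.09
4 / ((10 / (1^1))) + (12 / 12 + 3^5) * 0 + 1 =7 / 5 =1.40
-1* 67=-67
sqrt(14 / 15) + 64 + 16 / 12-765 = -2099 / 3 + sqrt(210) / 15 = -698.70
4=4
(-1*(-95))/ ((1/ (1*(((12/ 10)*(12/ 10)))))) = 684/ 5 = 136.80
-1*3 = -3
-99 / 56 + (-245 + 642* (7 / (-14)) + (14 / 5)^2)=-783899 / 1400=-559.93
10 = 10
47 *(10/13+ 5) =271.15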